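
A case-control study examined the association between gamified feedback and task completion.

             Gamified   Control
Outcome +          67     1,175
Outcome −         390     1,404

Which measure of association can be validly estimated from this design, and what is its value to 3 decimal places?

Reading the table with exposure as columns: a = 67 (Gamified, case), b = 390 (Gamified, non-case), c = 1175 (Control, case), d = 1404.
This is a case-control study: participants were sampled on outcome status, so risks in the source population cannot be estimated directly — relative risk is not valid here. The odds ratio is the appropriate measure.
OR = (a·d)/(b·c) = (67 × 1404) / (390 × 1175) = 94068 / 458250 = 0.20528

0.205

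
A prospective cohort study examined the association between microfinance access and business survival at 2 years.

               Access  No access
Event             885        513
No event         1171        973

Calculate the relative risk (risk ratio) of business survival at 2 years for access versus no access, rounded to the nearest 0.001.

1.247

Reading the table with exposure as columns: a = 885 (Access, case), b = 1171 (Access, non-case), c = 513 (No access, case), d = 973.
Risk in exposed = 885/2056 = 0.43045; risk in unexposed = 513/1486 = 0.34522.
RR = 0.43045 / 0.34522 = 1.24687
The risk among the exposed is 1.25 times that among the unexposed.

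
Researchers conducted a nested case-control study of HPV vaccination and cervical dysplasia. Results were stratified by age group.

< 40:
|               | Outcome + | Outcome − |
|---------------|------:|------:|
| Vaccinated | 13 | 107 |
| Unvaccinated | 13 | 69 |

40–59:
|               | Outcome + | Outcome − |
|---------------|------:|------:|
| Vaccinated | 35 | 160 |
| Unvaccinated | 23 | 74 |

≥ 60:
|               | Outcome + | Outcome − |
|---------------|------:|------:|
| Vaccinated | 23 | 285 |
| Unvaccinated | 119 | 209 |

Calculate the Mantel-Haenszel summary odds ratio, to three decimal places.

OR_MH = Σ(aᵢdᵢ/nᵢ) / Σ(bᵢcᵢ/nᵢ), where nᵢ is the stratum total.
Stratum 1 (< 40): n = 202; a·d/n = 13·69/202 = 4.4406; b·c/n = 107·13/202 = 6.8861
Stratum 2 (40–59): n = 292; a·d/n = 35·74/292 = 8.8699; b·c/n = 160·23/292 = 12.6027
Stratum 3 (≥ 60): n = 636; a·d/n = 23·209/636 = 7.5582; b·c/n = 285·119/636 = 53.3255
OR_MH = (4.4406 + 8.8699 + 7.5582) / (6.8861 + 12.6027 + 53.3255) = 20.8686 / 72.8144 = 0.28660

0.287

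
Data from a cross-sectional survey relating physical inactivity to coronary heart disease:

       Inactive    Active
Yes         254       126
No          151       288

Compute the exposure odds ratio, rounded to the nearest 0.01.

3.84

Reading the table with exposure as columns: a = 254 (Inactive, case), b = 151 (Inactive, non-case), c = 126 (Active, case), d = 288.
OR = (a·d)/(b·c) = (254 × 288) / (151 × 126) = 73152 / 19026 = 3.84484
The odds of coronary heart disease are about 3.84 times as high in the inactive group.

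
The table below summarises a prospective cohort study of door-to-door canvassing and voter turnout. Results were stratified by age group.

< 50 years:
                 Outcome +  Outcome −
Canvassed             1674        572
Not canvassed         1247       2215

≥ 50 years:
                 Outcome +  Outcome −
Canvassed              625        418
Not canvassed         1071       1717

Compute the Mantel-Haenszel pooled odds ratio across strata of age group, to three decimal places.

OR_MH = Σ(aᵢdᵢ/nᵢ) / Σ(bᵢcᵢ/nᵢ), where nᵢ is the stratum total.
Stratum 1 (< 50 years): n = 5708; a·d/n = 1674·2215/5708 = 649.5988; b·c/n = 572·1247/5708 = 124.9622
Stratum 2 (≥ 50 years): n = 3831; a·d/n = 625·1717/3831 = 280.1162; b·c/n = 418·1071/3831 = 116.8567
OR_MH = (649.5988 + 280.1162) / (124.9622 + 116.8567) = 929.7150 / 241.8189 = 3.84468

3.845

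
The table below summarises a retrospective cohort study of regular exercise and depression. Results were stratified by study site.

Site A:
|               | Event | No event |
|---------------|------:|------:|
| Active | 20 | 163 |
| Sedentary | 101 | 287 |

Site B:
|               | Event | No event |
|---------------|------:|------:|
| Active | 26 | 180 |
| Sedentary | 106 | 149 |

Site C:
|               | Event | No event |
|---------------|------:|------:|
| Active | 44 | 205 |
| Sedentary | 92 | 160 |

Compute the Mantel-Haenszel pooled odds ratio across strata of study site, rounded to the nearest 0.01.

0.30

OR_MH = Σ(aᵢdᵢ/nᵢ) / Σ(bᵢcᵢ/nᵢ), where nᵢ is the stratum total.
Stratum 1 (Site A): n = 571; a·d/n = 20·287/571 = 10.0525; b·c/n = 163·101/571 = 28.8319
Stratum 2 (Site B): n = 461; a·d/n = 26·149/461 = 8.4035; b·c/n = 180·106/461 = 41.3883
Stratum 3 (Site C): n = 501; a·d/n = 44·160/501 = 14.0519; b·c/n = 205·92/501 = 37.6447
OR_MH = (10.0525 + 8.4035 + 14.0519) / (28.8319 + 41.3883 + 37.6447) = 32.5079 / 107.8649 = 0.30138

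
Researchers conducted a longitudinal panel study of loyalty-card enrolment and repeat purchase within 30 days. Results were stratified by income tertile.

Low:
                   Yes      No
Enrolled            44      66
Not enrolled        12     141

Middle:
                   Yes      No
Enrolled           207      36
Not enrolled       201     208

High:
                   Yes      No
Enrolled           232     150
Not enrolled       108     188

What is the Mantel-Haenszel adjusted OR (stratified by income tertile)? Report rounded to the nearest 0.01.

OR_MH = Σ(aᵢdᵢ/nᵢ) / Σ(bᵢcᵢ/nᵢ), where nᵢ is the stratum total.
Stratum 1 (Low): n = 263; a·d/n = 44·141/263 = 23.5894; b·c/n = 66·12/263 = 3.0114
Stratum 2 (Middle): n = 652; a·d/n = 207·208/652 = 66.0368; b·c/n = 36·201/652 = 11.0982
Stratum 3 (High): n = 678; a·d/n = 232·188/678 = 64.3304; b·c/n = 150·108/678 = 23.8938
OR_MH = (23.5894 + 66.0368 + 64.3304) / (3.0114 + 11.0982 + 23.8938) = 153.9565 / 38.0034 = 4.05113

4.05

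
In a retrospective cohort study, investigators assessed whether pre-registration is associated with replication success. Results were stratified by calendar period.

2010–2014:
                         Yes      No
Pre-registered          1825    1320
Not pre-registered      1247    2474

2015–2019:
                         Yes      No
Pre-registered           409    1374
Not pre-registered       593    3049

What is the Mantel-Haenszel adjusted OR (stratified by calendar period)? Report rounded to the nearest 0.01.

2.28

OR_MH = Σ(aᵢdᵢ/nᵢ) / Σ(bᵢcᵢ/nᵢ), where nᵢ is the stratum total.
Stratum 1 (2010–2014): n = 6866; a·d/n = 1825·2474/6866 = 657.5954; b·c/n = 1320·1247/6866 = 239.7378
Stratum 2 (2015–2019): n = 5425; a·d/n = 409·3049/5425 = 229.8693; b·c/n = 1374·593/5425 = 150.1902
OR_MH = (657.5954 + 229.8693) / (239.7378 + 150.1902) = 887.4647 / 389.9281 = 2.27597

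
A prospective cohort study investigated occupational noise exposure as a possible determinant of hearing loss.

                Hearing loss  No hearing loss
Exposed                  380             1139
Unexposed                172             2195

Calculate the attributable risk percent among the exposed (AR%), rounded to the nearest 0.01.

Cells: a = 380, b = 1139, c = 172, d = 2195.
Risk in exposed = 380/1519 = 0.25016; risk in unexposed = 172/2367 = 0.07267.
RR = 0.25016/0.07267 = 3.44267
AR% = (RR − 1)/RR × 100 = (3.44267 − 1)/3.44267 × 100 = 70.9528%

70.95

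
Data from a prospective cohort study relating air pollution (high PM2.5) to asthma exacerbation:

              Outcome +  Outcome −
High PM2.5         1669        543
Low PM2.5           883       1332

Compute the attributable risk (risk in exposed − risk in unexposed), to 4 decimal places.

0.3559

Cells: a = 1669, b = 543, c = 883, d = 1332.
Risk in exposed = 1669/2212 = 0.754521; risk in unexposed = 883/2215 = 0.398646.
Risk difference = 0.754521 − 0.398646 = 0.355875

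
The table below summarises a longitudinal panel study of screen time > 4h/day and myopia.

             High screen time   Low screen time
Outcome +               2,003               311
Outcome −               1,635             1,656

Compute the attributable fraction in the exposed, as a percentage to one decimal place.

Reading the table with exposure as columns: a = 2003 (High screen time, case), b = 1635 (High screen time, non-case), c = 311 (Low screen time, case), d = 1656.
Risk in exposed = 2003/3638 = 0.55058; risk in unexposed = 311/1967 = 0.15811.
RR = 0.55058/0.15811 = 3.48227
AR% = (RR − 1)/RR × 100 = (3.48227 − 1)/3.48227 × 100 = 71.2831%

71.3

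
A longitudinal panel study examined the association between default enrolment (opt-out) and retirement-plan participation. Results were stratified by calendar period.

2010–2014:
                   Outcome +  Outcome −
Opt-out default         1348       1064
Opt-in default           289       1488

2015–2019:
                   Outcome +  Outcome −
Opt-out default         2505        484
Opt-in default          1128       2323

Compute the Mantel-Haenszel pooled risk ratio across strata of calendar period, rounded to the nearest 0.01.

2.77

RR_MH = Σ(aᵢ·n₀ᵢ/nᵢ) / Σ(cᵢ·n₁ᵢ/nᵢ), with n₁ᵢ = aᵢ+bᵢ (exposed), n₀ᵢ = cᵢ+dᵢ (unexposed), nᵢ = n₁ᵢ+n₀ᵢ.
Stratum 1 (2010–2014): n₁ = 2412, n₀ = 1777, n = 4189; a·n₀/n = 1348·1777/4189 = 571.8300; c·n₁/n = 289·2412/4189 = 166.4044
Stratum 2 (2015–2019): n₁ = 2989, n₀ = 3451, n = 6440; a·n₀/n = 2505·3451/6440 = 1342.3533; c·n₁/n = 1128·2989/6440 = 523.5391
RR_MH = (571.8300 + 1342.3533) / (166.4044 + 523.5391) = 1914.1833 / 689.9435 = 2.77441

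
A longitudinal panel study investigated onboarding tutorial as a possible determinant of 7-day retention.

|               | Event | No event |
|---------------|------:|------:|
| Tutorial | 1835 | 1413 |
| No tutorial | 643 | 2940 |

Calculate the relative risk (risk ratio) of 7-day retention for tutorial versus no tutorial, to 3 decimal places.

3.148

Cells: a = 1835, b = 1413, c = 643, d = 2940.
Risk in exposed = 1835/3248 = 0.56496; risk in unexposed = 643/3583 = 0.17946.
RR = 0.56496 / 0.17946 = 3.14815
The risk among the exposed is 3.15 times that among the unexposed.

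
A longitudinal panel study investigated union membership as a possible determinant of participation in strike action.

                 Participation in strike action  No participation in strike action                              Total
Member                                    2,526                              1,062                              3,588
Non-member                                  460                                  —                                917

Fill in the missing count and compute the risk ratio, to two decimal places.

The missing cell is in the unexposed row: 917 − 460 = 457.
So a = 2526, b = 1062, c = 460, d = 457.
RR = [a/(a+b)] / [c/(c+d)] = (2526/3588) / (460/917) = 0.70401/0.50164 = 1.40344

1.40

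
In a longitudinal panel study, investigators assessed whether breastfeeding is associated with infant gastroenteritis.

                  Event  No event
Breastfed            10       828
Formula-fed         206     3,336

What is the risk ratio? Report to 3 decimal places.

Cells: a = 10, b = 828, c = 206, d = 3336.
Risk in exposed = 10/838 = 0.01193; risk in unexposed = 206/3542 = 0.05816.
RR = 0.01193 / 0.05816 = 0.20518
The risk is 79% lower among the exposed than among the unexposed.

0.205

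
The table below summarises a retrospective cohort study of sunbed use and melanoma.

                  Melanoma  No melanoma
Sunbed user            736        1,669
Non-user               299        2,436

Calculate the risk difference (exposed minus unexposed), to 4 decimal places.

0.1967

Cells: a = 736, b = 1669, c = 299, d = 2436.
Risk in exposed = 736/2405 = 0.306029; risk in unexposed = 299/2735 = 0.109324.
Risk difference = 0.306029 − 0.109324 = 0.196706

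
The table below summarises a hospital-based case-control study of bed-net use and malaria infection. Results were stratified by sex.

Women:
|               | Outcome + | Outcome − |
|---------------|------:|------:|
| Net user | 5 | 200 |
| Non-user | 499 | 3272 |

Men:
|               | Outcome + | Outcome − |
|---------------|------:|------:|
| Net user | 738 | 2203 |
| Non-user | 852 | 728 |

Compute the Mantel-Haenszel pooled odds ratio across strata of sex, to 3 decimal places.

0.279

OR_MH = Σ(aᵢdᵢ/nᵢ) / Σ(bᵢcᵢ/nᵢ), where nᵢ is the stratum total.
Stratum 1 (Women): n = 3976; a·d/n = 5·3272/3976 = 4.1147; b·c/n = 200·499/3976 = 25.1006
Stratum 2 (Men): n = 4521; a·d/n = 738·728/4521 = 118.8374; b·c/n = 2203·852/4521 = 415.1639
OR_MH = (4.1147 + 118.8374) / (25.1006 + 415.1639) = 122.9521 / 440.2645 = 0.27927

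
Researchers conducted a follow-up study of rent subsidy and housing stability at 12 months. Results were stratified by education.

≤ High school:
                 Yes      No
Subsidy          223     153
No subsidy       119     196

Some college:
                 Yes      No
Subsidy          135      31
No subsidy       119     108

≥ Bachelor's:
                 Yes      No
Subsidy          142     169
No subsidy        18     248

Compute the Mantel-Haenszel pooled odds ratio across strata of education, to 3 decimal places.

OR_MH = Σ(aᵢdᵢ/nᵢ) / Σ(bᵢcᵢ/nᵢ), where nᵢ is the stratum total.
Stratum 1 (≤ High school): n = 691; a·d/n = 223·196/691 = 63.2533; b·c/n = 153·119/691 = 26.3488
Stratum 2 (Some college): n = 393; a·d/n = 135·108/393 = 37.0992; b·c/n = 31·119/393 = 9.3868
Stratum 3 (≥ Bachelor's): n = 577; a·d/n = 142·248/577 = 61.0329; b·c/n = 169·18/577 = 5.2721
OR_MH = (63.2533 + 37.0992 + 61.0329) / (26.3488 + 9.3868 + 5.2721) = 161.3854 / 41.0076 = 3.93550

3.935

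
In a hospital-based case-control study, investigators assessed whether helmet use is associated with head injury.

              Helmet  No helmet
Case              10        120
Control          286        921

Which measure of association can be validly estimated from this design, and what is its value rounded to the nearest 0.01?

0.27

Reading the table with exposure as columns: a = 10 (Helmet, case), b = 286 (Helmet, non-case), c = 120 (No helmet, case), d = 921.
This is a hospital-based case-control study: participants were sampled on outcome status, so risks in the source population cannot be estimated directly — relative risk is not valid here. The odds ratio is the appropriate measure.
OR = (a·d)/(b·c) = (10 × 921) / (286 × 120) = 9210 / 34320 = 0.26836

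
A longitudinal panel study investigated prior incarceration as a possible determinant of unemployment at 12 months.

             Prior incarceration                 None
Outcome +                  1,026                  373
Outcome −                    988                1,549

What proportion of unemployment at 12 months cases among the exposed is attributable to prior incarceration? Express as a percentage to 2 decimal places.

61.91

Reading the table with exposure as columns: a = 1026 (Prior incarceration, case), b = 988 (Prior incarceration, non-case), c = 373 (None, case), d = 1549.
Risk in exposed = 1026/2014 = 0.50943; risk in unexposed = 373/1922 = 0.19407.
RR = 0.50943/0.19407 = 2.62502
AR% = (RR − 1)/RR × 100 = (2.62502 − 1)/2.62502 × 100 = 61.9050%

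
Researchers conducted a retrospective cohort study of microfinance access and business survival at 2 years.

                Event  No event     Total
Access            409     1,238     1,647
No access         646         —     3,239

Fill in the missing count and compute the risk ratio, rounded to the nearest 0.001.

The missing cell is in the unexposed row: 3239 − 646 = 2593.
So a = 409, b = 1238, c = 646, d = 2593.
RR = [a/(a+b)] / [c/(c+d)] = (409/1647) / (646/3239) = 0.24833/0.19944 = 1.24511

1.245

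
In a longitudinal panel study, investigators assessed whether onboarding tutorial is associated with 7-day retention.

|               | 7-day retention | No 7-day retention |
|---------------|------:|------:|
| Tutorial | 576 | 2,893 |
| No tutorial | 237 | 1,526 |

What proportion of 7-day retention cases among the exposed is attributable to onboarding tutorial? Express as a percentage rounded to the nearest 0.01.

19.04

Cells: a = 576, b = 2893, c = 237, d = 1526.
Risk in exposed = 576/3469 = 0.16604; risk in unexposed = 237/1763 = 0.13443.
RR = 0.16604/0.13443 = 1.23516
AR% = (RR − 1)/RR × 100 = (1.23516 − 1)/1.23516 × 100 = 19.0386%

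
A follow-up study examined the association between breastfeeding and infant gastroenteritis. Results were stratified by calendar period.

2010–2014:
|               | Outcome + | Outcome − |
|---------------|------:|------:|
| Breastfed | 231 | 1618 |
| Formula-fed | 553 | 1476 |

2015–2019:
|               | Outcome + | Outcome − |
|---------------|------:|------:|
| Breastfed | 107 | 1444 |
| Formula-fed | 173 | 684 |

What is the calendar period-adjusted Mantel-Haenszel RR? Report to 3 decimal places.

RR_MH = Σ(aᵢ·n₀ᵢ/nᵢ) / Σ(cᵢ·n₁ᵢ/nᵢ), with n₁ᵢ = aᵢ+bᵢ (exposed), n₀ᵢ = cᵢ+dᵢ (unexposed), nᵢ = n₁ᵢ+n₀ᵢ.
Stratum 1 (2010–2014): n₁ = 1849, n₀ = 2029, n = 3878; a·n₀/n = 231·2029/3878 = 120.8610; c·n₁/n = 553·1849/3878 = 263.6661
Stratum 2 (2015–2019): n₁ = 1551, n₀ = 857, n = 2408; a·n₀/n = 107·857/2408 = 38.0810; c·n₁/n = 173·1551/2408 = 111.4298
RR_MH = (120.8610 + 38.0810) / (263.6661 + 111.4298) = 158.9420 / 375.0959 = 0.42374

0.424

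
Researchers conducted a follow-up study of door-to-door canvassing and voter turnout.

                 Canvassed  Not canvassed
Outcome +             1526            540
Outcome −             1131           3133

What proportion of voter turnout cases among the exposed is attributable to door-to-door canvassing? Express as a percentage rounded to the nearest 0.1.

74.4

Reading the table with exposure as columns: a = 1526 (Canvassed, case), b = 1131 (Canvassed, non-case), c = 540 (Not canvassed, case), d = 3133.
Risk in exposed = 1526/2657 = 0.57433; risk in unexposed = 540/3673 = 0.14702.
RR = 0.57433/0.14702 = 3.90652
AR% = (RR − 1)/RR × 100 = (3.90652 − 1)/3.90652 × 100 = 74.4018%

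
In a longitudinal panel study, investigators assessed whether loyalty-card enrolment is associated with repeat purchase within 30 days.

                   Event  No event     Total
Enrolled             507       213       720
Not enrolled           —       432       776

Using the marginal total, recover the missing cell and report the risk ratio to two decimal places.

1.59

The missing cell is in the unexposed row: 776 − 432 = 344.
So a = 507, b = 213, c = 344, d = 432.
RR = [a/(a+b)] / [c/(c+d)] = (507/720) / (344/776) = 0.70417/0.44330 = 1.58847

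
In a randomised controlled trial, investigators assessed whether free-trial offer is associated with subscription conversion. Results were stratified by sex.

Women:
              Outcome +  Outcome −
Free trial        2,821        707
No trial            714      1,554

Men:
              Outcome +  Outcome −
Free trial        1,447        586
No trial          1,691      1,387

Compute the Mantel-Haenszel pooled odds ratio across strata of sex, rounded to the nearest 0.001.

OR_MH = Σ(aᵢdᵢ/nᵢ) / Σ(bᵢcᵢ/nᵢ), where nᵢ is the stratum total.
Stratum 1 (Women): n = 5796; a·d/n = 2821·1554/5796 = 756.3551; b·c/n = 707·714/5796 = 87.0942
Stratum 2 (Men): n = 5111; a·d/n = 1447·1387/5111 = 392.6803; b·c/n = 586·1691/5111 = 193.8810
OR_MH = (756.3551 + 392.6803) / (87.0942 + 193.8810) = 1149.0354 / 280.9752 = 4.08945

4.089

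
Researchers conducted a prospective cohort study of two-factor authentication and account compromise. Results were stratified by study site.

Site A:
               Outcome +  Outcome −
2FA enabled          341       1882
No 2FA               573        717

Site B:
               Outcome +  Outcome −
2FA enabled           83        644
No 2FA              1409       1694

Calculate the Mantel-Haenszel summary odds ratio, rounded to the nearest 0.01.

OR_MH = Σ(aᵢdᵢ/nᵢ) / Σ(bᵢcᵢ/nᵢ), where nᵢ is the stratum total.
Stratum 1 (Site A): n = 3513; a·d/n = 341·717/3513 = 69.5978; b·c/n = 1882·573/3513 = 306.9701
Stratum 2 (Site B): n = 3830; a·d/n = 83·1694/3830 = 36.7107; b·c/n = 644·1409/3830 = 236.9180
OR_MH = (69.5978 + 36.7107) / (306.9701 + 236.9180) = 106.3085 / 543.8881 = 0.19546

0.20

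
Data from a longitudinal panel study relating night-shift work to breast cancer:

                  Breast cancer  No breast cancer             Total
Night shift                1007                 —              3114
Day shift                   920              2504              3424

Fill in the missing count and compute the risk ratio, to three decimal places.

1.204

The missing cell is in the exposed row: 3114 − 1007 = 2107.
So a = 1007, b = 2107, c = 920, d = 2504.
RR = [a/(a+b)] / [c/(c+d)] = (1007/3114) / (920/3424) = 0.32338/0.26869 = 1.20353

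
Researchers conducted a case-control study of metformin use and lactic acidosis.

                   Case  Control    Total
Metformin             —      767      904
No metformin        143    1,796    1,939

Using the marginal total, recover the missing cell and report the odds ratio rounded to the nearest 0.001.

The missing cell is in the exposed row: 904 − 767 = 137.
So a = 137, b = 767, c = 143, d = 1796.
OR = (a·d)/(b·c) = (137 × 1796) / (767 × 143) = 246052 / 109681 = 2.24334

2.243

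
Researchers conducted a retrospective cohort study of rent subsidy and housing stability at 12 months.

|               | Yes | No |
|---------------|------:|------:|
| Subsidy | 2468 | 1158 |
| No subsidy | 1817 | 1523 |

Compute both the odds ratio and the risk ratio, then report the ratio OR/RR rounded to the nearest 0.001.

1.428

Cells: a = 2468, b = 1158, c = 1817, d = 1523.
OR = (2468·1523)/(1158·1817) = 3758764/2104086 = 1.78641
Risk in exposed = 2468/3626 = 0.68064; risk in unexposed = 1817/3340 = 0.54401; RR = 1.25115
OR/RR = 1.78641 / 1.25115 = 1.42782
The outcome is not rare, so the OR lies further from 1 than the RR.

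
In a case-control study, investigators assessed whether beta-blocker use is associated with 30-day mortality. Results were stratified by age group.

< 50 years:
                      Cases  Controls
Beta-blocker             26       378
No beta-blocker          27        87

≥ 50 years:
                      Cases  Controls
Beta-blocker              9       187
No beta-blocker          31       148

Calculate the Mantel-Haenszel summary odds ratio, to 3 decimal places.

0.225

OR_MH = Σ(aᵢdᵢ/nᵢ) / Σ(bᵢcᵢ/nᵢ), where nᵢ is the stratum total.
Stratum 1 (< 50 years): n = 518; a·d/n = 26·87/518 = 4.3668; b·c/n = 378·27/518 = 19.7027
Stratum 2 (≥ 50 years): n = 375; a·d/n = 9·148/375 = 3.5520; b·c/n = 187·31/375 = 15.4587
OR_MH = (4.3668 + 3.5520) / (19.7027 + 15.4587) = 7.9188 / 35.1614 = 0.22521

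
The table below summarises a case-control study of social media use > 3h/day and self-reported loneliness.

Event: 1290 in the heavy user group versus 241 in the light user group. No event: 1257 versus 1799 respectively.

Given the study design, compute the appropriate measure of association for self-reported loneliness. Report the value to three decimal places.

7.661

From the description: a = 1290, b = 1257, c = 241, d = 1799.
This is a case-control study: participants were sampled on outcome status, so risks in the source population cannot be estimated directly — relative risk is not valid here. The odds ratio is the appropriate measure.
OR = (a·d)/(b·c) = (1290 × 1799) / (1257 × 241) = 2320710 / 302937 = 7.66070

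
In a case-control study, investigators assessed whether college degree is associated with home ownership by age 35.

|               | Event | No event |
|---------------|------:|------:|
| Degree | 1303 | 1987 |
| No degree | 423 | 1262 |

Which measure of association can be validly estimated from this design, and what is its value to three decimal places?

1.956

Cells: a = 1303, b = 1987, c = 423, d = 1262.
This is a case-control study: participants were sampled on outcome status, so risks in the source population cannot be estimated directly — relative risk is not valid here. The odds ratio is the appropriate measure.
OR = (a·d)/(b·c) = (1303 × 1262) / (1987 × 423) = 1644386 / 840501 = 1.95644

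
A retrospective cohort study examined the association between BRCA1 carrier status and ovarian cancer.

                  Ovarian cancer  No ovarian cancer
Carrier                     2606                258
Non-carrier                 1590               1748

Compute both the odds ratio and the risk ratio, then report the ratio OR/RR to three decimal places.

5.813

Cells: a = 2606, b = 258, c = 1590, d = 1748.
OR = (2606·1748)/(258·1590) = 4555288/410220 = 11.10450
Risk in exposed = 2606/2864 = 0.90992; risk in unexposed = 1590/3338 = 0.47633; RR = 1.91025
OR/RR = 11.10450 / 1.91025 = 5.81311
The outcome is not rare, so the OR lies further from 1 than the RR.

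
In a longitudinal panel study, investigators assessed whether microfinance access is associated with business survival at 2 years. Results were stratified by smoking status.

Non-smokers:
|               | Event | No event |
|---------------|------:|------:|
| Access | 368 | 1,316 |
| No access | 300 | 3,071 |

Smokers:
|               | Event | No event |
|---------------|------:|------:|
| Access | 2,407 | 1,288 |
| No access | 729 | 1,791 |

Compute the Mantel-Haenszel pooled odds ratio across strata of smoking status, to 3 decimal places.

4.002

OR_MH = Σ(aᵢdᵢ/nᵢ) / Σ(bᵢcᵢ/nᵢ), where nᵢ is the stratum total.
Stratum 1 (Non-smokers): n = 5055; a·d/n = 368·3071/5055 = 223.5664; b·c/n = 1316·300/5055 = 78.1009
Stratum 2 (Smokers): n = 6215; a·d/n = 2407·1791/6215 = 693.6343; b·c/n = 1288·729/6215 = 151.0784
OR_MH = (223.5664 + 693.6343) / (78.1009 + 151.0784) = 917.2006 / 229.1792 = 4.00211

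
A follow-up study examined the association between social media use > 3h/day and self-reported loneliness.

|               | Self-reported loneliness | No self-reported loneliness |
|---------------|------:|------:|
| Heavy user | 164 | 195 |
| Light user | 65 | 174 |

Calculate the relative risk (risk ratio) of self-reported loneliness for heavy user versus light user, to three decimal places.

1.680

Cells: a = 164, b = 195, c = 65, d = 174.
Risk in exposed = 164/359 = 0.45682; risk in unexposed = 65/239 = 0.27197.
RR = 0.45682 / 0.27197 = 1.67971
The risk among the exposed is 1.68 times that among the unexposed.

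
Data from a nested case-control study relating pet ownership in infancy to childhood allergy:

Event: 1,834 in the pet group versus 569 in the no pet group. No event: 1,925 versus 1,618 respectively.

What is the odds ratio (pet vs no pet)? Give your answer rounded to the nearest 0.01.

From the description: a = 1834, b = 1925, c = 569, d = 1618.
OR = (a·d)/(b·c) = (1834 × 1618) / (1925 × 569) = 2967412 / 1095325 = 2.70916
The odds of childhood allergy are about 2.71 times as high in the pet group.

2.71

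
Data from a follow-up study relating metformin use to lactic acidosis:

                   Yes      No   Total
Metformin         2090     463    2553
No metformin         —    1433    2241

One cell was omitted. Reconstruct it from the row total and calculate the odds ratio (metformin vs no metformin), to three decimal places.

8.006

The missing cell is in the unexposed row: 2241 − 1433 = 808.
So a = 2090, b = 463, c = 808, d = 1433.
OR = (a·d)/(b·c) = (2090 × 1433) / (463 × 808) = 2994970 / 374104 = 8.00571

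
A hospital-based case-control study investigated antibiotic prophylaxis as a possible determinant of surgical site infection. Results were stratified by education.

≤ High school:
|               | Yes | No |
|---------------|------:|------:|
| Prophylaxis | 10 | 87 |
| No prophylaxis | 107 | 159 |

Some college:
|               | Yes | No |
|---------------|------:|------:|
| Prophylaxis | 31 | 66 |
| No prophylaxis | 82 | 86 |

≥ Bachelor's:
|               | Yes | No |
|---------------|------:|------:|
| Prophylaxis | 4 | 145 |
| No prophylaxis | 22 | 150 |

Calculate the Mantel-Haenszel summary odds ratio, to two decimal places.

OR_MH = Σ(aᵢdᵢ/nᵢ) / Σ(bᵢcᵢ/nᵢ), where nᵢ is the stratum total.
Stratum 1 (≤ High school): n = 363; a·d/n = 10·159/363 = 4.3802; b·c/n = 87·107/363 = 25.6446
Stratum 2 (Some college): n = 265; a·d/n = 31·86/265 = 10.0604; b·c/n = 66·82/265 = 20.4226
Stratum 3 (≥ Bachelor's): n = 321; a·d/n = 4·150/321 = 1.8692; b·c/n = 145·22/321 = 9.9377
OR_MH = (4.3802 + 10.0604 + 1.8692) / (25.6446 + 20.4226 + 9.9377) = 16.3097 / 56.0050 = 0.29122

0.29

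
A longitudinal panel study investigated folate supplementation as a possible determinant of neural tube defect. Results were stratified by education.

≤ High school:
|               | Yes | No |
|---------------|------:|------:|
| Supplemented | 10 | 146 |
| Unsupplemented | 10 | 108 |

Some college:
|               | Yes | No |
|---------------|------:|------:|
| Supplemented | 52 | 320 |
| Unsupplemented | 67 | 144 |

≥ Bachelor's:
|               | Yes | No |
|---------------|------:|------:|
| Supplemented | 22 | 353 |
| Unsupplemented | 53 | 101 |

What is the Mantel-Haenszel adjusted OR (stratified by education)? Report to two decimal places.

OR_MH = Σ(aᵢdᵢ/nᵢ) / Σ(bᵢcᵢ/nᵢ), where nᵢ is the stratum total.
Stratum 1 (≤ High school): n = 274; a·d/n = 10·108/274 = 3.9416; b·c/n = 146·10/274 = 5.3285
Stratum 2 (Some college): n = 583; a·d/n = 52·144/583 = 12.8439; b·c/n = 320·67/583 = 36.7753
Stratum 3 (≥ Bachelor's): n = 529; a·d/n = 22·101/529 = 4.2004; b·c/n = 353·53/529 = 35.3667
OR_MH = (3.9416 + 12.8439 + 4.2004) / (5.3285 + 36.7753 + 35.3667) = 20.9859 / 77.4705 = 0.27089

0.27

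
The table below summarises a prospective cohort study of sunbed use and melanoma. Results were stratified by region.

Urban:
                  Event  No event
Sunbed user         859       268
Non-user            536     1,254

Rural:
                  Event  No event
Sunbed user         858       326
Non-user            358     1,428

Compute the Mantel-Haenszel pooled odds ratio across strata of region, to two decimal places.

OR_MH = Σ(aᵢdᵢ/nᵢ) / Σ(bᵢcᵢ/nᵢ), where nᵢ is the stratum total.
Stratum 1 (Urban): n = 2917; a·d/n = 859·1254/2917 = 369.2787; b·c/n = 268·536/2917 = 49.2451
Stratum 2 (Rural): n = 2970; a·d/n = 858·1428/2970 = 412.5333; b·c/n = 326·358/2970 = 39.2956
OR_MH = (369.2787 + 412.5333) / (49.2451 + 39.2956) = 781.8120 / 88.5407 = 8.82997

8.83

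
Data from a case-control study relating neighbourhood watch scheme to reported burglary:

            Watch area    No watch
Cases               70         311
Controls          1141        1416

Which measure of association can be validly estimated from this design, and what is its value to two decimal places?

0.28

Reading the table with exposure as columns: a = 70 (Watch area, case), b = 1141 (Watch area, non-case), c = 311 (No watch, case), d = 1416.
This is a case-control study: participants were sampled on outcome status, so risks in the source population cannot be estimated directly — relative risk is not valid here. The odds ratio is the appropriate measure.
OR = (a·d)/(b·c) = (70 × 1416) / (1141 × 311) = 99120 / 354851 = 0.27933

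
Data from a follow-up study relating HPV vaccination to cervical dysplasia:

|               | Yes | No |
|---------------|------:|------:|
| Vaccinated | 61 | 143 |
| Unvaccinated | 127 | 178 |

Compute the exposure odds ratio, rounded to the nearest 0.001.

0.598

Cells: a = 61, b = 143, c = 127, d = 178.
OR = (a·d)/(b·c) = (61 × 178) / (143 × 127) = 10858 / 18161 = 0.59787
Exposure is associated with lower odds of cervical dysplasia (OR = 0.60 < 1).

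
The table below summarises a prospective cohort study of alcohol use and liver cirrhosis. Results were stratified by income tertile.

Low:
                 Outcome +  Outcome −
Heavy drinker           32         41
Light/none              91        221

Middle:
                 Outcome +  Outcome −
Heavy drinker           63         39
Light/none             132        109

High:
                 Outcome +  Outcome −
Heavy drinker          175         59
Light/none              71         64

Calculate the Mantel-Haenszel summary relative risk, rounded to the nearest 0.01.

RR_MH = Σ(aᵢ·n₀ᵢ/nᵢ) / Σ(cᵢ·n₁ᵢ/nᵢ), with n₁ᵢ = aᵢ+bᵢ (exposed), n₀ᵢ = cᵢ+dᵢ (unexposed), nᵢ = n₁ᵢ+n₀ᵢ.
Stratum 1 (Low): n₁ = 73, n₀ = 312, n = 385; a·n₀/n = 32·312/385 = 25.9325; c·n₁/n = 91·73/385 = 17.2545
Stratum 2 (Middle): n₁ = 102, n₀ = 241, n = 343; a·n₀/n = 63·241/343 = 44.2653; c·n₁/n = 132·102/343 = 39.2536
Stratum 3 (High): n₁ = 234, n₀ = 135, n = 369; a·n₀/n = 175·135/369 = 64.0244; c·n₁/n = 71·234/369 = 45.0244
RR_MH = (25.9325 + 44.2653 + 64.0244) / (17.2545 + 39.2536 + 45.0244) = 134.2222 / 101.5326 = 1.32196

1.32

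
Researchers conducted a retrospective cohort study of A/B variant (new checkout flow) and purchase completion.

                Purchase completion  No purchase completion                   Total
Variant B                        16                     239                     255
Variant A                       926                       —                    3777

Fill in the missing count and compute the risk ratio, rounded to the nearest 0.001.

The missing cell is in the unexposed row: 3777 − 926 = 2851.
So a = 16, b = 239, c = 926, d = 2851.
RR = [a/(a+b)] / [c/(c+d)] = (16/255) / (926/3777) = 0.06275/0.24517 = 0.25593

0.256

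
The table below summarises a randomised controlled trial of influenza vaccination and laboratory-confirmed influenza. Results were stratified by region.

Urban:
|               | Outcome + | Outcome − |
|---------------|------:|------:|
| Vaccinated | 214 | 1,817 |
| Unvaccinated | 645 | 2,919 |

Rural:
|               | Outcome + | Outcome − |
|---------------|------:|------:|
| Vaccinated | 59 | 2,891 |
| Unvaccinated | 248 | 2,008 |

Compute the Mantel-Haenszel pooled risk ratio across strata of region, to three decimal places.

RR_MH = Σ(aᵢ·n₀ᵢ/nᵢ) / Σ(cᵢ·n₁ᵢ/nᵢ), with n₁ᵢ = aᵢ+bᵢ (exposed), n₀ᵢ = cᵢ+dᵢ (unexposed), nᵢ = n₁ᵢ+n₀ᵢ.
Stratum 1 (Urban): n₁ = 2031, n₀ = 3564, n = 5595; a·n₀/n = 214·3564/5595 = 136.3174; c·n₁/n = 645·2031/5595 = 234.1367
Stratum 2 (Rural): n₁ = 2950, n₀ = 2256, n = 5206; a·n₀/n = 59·2256/5206 = 25.5674; c·n₁/n = 248·2950/5206 = 140.5302
RR_MH = (136.3174 + 25.5674) / (234.1367 + 140.5302) = 161.8848 / 374.6669 = 0.43208

0.432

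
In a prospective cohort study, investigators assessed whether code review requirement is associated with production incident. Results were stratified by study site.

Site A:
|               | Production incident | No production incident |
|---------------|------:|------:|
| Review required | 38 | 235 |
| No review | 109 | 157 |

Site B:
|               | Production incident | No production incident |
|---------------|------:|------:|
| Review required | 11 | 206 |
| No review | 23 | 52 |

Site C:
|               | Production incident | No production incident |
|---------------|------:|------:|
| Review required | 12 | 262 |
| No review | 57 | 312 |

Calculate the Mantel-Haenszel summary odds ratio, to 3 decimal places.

OR_MH = Σ(aᵢdᵢ/nᵢ) / Σ(bᵢcᵢ/nᵢ), where nᵢ is the stratum total.
Stratum 1 (Site A): n = 539; a·d/n = 38·157/539 = 11.0686; b·c/n = 235·109/539 = 47.5232
Stratum 2 (Site B): n = 292; a·d/n = 11·52/292 = 1.9589; b·c/n = 206·23/292 = 16.2260
Stratum 3 (Site C): n = 643; a·d/n = 12·312/643 = 5.8227; b·c/n = 262·57/643 = 23.2255
OR_MH = (11.0686 + 1.9589 + 5.8227) / (47.5232 + 16.2260 + 23.2255) = 18.8503 / 86.9747 = 0.21673

0.217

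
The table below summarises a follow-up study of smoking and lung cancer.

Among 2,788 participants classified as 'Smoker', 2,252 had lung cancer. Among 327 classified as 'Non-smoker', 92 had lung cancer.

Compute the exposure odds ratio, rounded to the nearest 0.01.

From the description: a = 2252, b = 536, c = 92, d = 235.
OR = (a·d)/(b·c) = (2252 × 235) / (536 × 92) = 529220 / 49312 = 10.73207
The odds of lung cancer are about 10.73 times as high in the smoker group.

10.73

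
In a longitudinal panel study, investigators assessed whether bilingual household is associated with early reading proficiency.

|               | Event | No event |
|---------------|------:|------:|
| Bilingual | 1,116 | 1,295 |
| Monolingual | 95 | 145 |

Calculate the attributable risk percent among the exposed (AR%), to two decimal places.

Cells: a = 1116, b = 1295, c = 95, d = 145.
Risk in exposed = 1116/2411 = 0.46288; risk in unexposed = 95/240 = 0.39583.
RR = 0.46288/0.39583 = 1.16938
AR% = (RR − 1)/RR × 100 = (1.16938 − 1)/1.16938 × 100 = 14.4844%

14.48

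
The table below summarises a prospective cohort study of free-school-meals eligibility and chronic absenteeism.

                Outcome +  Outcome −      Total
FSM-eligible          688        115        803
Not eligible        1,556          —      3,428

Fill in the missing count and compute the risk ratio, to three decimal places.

The missing cell is in the unexposed row: 3428 − 1556 = 1872.
So a = 688, b = 115, c = 1556, d = 1872.
RR = [a/(a+b)] / [c/(c+d)] = (688/803) / (1556/3428) = 0.85679/0.45391 = 1.88757

1.888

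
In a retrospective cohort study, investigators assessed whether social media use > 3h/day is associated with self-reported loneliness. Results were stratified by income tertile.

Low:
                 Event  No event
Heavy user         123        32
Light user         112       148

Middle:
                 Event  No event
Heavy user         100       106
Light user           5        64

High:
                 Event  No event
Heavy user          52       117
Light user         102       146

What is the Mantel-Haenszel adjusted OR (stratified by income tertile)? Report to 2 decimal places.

OR_MH = Σ(aᵢdᵢ/nᵢ) / Σ(bᵢcᵢ/nᵢ), where nᵢ is the stratum total.
Stratum 1 (Low): n = 415; a·d/n = 123·148/415 = 43.8651; b·c/n = 32·112/415 = 8.6361
Stratum 2 (Middle): n = 275; a·d/n = 100·64/275 = 23.2727; b·c/n = 106·5/275 = 1.9273
Stratum 3 (High): n = 417; a·d/n = 52·146/417 = 18.2062; b·c/n = 117·102/417 = 28.6187
OR_MH = (43.8651 + 23.2727 + 18.2062) / (8.6361 + 1.9273 + 28.6187) = 85.3440 / 39.1821 = 2.17814

2.18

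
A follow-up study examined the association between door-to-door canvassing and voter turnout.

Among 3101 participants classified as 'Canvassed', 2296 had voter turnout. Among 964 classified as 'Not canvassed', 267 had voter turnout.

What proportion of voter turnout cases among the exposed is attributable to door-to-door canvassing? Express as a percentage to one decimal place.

From the description: a = 2296, b = 805, c = 267, d = 697.
Risk in exposed = 2296/3101 = 0.74041; risk in unexposed = 267/964 = 0.27697.
RR = 0.74041/0.27697 = 2.67323
AR% = (RR − 1)/RR × 100 = (2.67323 − 1)/2.67323 × 100 = 62.5920%

62.6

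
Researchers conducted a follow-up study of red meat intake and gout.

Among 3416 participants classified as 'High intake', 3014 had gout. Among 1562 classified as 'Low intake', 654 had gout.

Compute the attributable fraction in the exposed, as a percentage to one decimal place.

From the description: a = 3014, b = 402, c = 654, d = 908.
Risk in exposed = 3014/3416 = 0.88232; risk in unexposed = 654/1562 = 0.41869.
RR = 0.88232/0.41869 = 2.10731
AR% = (RR − 1)/RR × 100 = (2.10731 − 1)/2.10731 × 100 = 52.5462%

52.5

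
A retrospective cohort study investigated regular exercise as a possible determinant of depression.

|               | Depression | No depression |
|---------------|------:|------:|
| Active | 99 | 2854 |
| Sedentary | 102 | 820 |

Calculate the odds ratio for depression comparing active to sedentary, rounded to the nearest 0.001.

Cells: a = 99, b = 2854, c = 102, d = 820.
OR = (a·d)/(b·c) = (99 × 820) / (2854 × 102) = 81180 / 291108 = 0.27887
Exposure is associated with lower odds of depression (OR = 0.28 < 1).

0.279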